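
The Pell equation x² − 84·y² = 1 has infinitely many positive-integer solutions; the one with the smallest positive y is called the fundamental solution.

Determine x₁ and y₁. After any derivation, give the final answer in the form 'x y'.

[9; 6,18] for √84; ℓ=2 ⇒ convergent index 1
i=0: a=9 ⇒ p=9, q=1
i=1: a=6 ⇒ p=55, q=6
(x₁, y₁) = (55, 6);  55² − 84·6² = 1 ✓

55 6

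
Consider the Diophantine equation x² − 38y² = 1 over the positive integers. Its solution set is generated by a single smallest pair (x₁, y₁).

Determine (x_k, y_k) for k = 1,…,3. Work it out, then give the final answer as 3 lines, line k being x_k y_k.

37 6
2737 444
202501 32850

√38 = [6; 6,12, …], period ℓ=2 (even) → k=1
i=0: a=6 ⇒ p=6, q=1
i=1: a=6 ⇒ p=37, q=6
(x₁, y₁) = (37, 6);  37² − 38·6² = 1 ✓
(37+6√38)^2 = 2737 + 444√38
(37+6√38)^3 = 202501 + 32850√38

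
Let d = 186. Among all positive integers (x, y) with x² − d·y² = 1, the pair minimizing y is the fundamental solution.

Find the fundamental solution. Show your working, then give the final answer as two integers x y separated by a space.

√186 → a₀=13, period (1,1,1,3,4,3,1,1,1,26); ℓ=10 even so k=9
a_0=13:  p_0=13·1+0=13,  q_0=13·0+1=1
a_1=1:  p_1=1·13+1=14,  q_1=1·1+0=1
a_2=1:  p_2=1·14+13=27,  q_2=1·1+1=2
a_3=1:  p_3=1·27+14=41,  q_3=1·2+1=3
a_4=3:  p_4=3·41+27=150,  q_4=3·3+2=11
a_5=4:  p_5=4·150+41=641,  q_5=4·11+3=47
…
a_8=1:  p_8=1·2714+2073=4787,  q_8=1·199+152=351
a_9=1:  p_9=1·4787+2714=7501,  q_9=1·351+199=550
(x₁, y₁) = (7501, 550);  7501² − 186·550² = 1 ✓

7501 550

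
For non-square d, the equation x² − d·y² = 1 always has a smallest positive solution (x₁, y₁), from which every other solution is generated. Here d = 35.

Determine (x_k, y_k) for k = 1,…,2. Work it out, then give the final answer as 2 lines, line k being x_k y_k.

d=35: √d = [5; 1,10] (ℓ=2, even), read p_1/q_1
a_0=5:  p_0=5·1+0=5,  q_0=5·0+1=1
a_1=1:  p_1=1·5+1=6,  q_1=1·1+0=1
→ (6, 1).  Check: 6²=36, 35·1²=35, difference 1.
(x_2, y_2) = (6·6 + 35·1·1, 6·1 + 1·6) = (71, 12)

6 1
71 12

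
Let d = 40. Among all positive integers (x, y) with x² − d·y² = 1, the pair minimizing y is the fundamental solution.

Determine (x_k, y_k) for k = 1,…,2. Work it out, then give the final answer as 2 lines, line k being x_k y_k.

√40 = [6; 3,12, …], period ℓ=2 (even) → k=1
step 0: (6, 1)  from 6·(1,0) + (0,1)
step 1: (19, 3)  from 3·(6,1) + (1,0)
fundamental: x₁=19, y₁=3  (since 361 − 40·9 = 1)
n=2: (19,3)∘(19,3) = (19·19+40·3·3, 19·3+3·19) = (721,114)

19 3
721 114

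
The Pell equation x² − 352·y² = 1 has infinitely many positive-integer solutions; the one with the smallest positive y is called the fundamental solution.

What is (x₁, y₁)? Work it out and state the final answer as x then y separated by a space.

[18; 1,3,5,9,5,3,1,36] for √352; ℓ=8 ⇒ convergent index 7
a_0=18:  p_0=18·1+0=18,  q_0=18·0+1=1
a_1=1:  p_1=1·18+1=19,  q_1=1·1+0=1
…
a_6=3:  p_6=3·18499+3621=59118,  q_6=3·986+193=3151
a_7=1:  p_7=1·59118+18499=77617,  q_7=1·3151+986=4137
fundamental: x₁=77617, y₁=4137  (since 6024398689 − 352·17114769 = 1)

77617 4137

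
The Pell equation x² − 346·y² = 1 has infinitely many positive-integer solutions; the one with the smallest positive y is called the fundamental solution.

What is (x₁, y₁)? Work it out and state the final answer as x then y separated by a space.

17299 930

d=346: √d = [18; 1,1,1,1,36] (ℓ=5, odd), read p_9/q_9
k=0  a_k=18  p_k/q_k = 18/1
…
k=2  a_k=1  p_k/q_k = 37/2
k=3  a_k=1  p_k/q_k = 56/3
…
k=5  a_k=36  p_k/q_k = 3404/183
k=6  a_k=1  p_k/q_k = 3497/188
k=7  a_k=1  p_k/q_k = 6901/371
k=8  a_k=1  p_k/q_k = 10398/559
k=9  a_k=1  p_k/q_k = 17299/930
→ (17299, 930).  Check: 17299²=299255401, 346·930²=299255400, difference 1.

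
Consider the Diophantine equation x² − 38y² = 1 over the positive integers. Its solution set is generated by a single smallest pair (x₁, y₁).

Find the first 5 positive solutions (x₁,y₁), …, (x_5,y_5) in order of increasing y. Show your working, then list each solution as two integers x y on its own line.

37 6
2737 444
202501 32850
14982337 2430456
1108490437 179820894

√38 → a₀=6, period (6,12); ℓ=2 even so k=1
step 0: (6, 1)  from 6·(1,0) + (0,1)
step 1: (37, 6)  from 6·(6,1) + (1,0)
(x₁, y₁) = (37, 6);  37² − 38·6² = 1 ✓
n=2: (37,6)∘(37,6) = (37·37+38·6·6, 37·6+6·37) = (2737,444)
n=3: (2737,444)∘(37,6) = (37·2737+38·6·444, 37·444+6·2737) = (202501,32850)
n=4: (202501,32850)∘(37,6) = (37·202501+38·6·32850, 37·32850+6·202501) = (14982337,2430456)
n=5: (14982337,2430456)∘(37,6) = (37·14982337+38·6·2430456, 37·2430456+6·14982337) = (1108490437,179820894)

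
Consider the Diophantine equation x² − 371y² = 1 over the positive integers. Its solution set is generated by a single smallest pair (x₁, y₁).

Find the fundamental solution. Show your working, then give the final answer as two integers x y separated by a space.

d=371: √d = [19; 3,1,4,1,3,38] (ℓ=6, even), read p_5/q_5
a_0=19:  p_0=19·1+0=19,  q_0=19·0+1=1
…
a_3=4:  p_3=4·77+58=366,  q_3=4·4+3=19
a_4=1:  p_4=1·366+77=443,  q_4=1·19+4=23
a_5=3:  p_5=3·443+366=1695,  q_5=3·23+19=88
→ (1695, 88).  Check: 1695²=2873025, 371·88²=2873024, difference 1.

1695 88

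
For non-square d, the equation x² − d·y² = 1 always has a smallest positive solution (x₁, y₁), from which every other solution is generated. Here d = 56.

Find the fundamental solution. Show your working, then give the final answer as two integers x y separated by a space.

[7; 2,14] for √56; ℓ=2 ⇒ convergent index 1
step 0: (7, 1)  from 7·(1,0) + (0,1)
step 1: (15, 2)  from 2·(7,1) + (1,0)
fundamental: x₁=15, y₁=2  (since 225 − 56·4 = 1)

15 2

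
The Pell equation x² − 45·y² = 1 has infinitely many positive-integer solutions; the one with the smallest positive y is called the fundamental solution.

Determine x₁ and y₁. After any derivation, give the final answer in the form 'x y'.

161 24

d=45: √d = [6; 1,2,2,2,1,12] (ℓ=6, even), read p_5/q_5
i=0: a=6 ⇒ p=6, q=1
i=1: a=1 ⇒ p=7, q=1
…
i=3: a=2 ⇒ p=47, q=7
i=4: a=2 ⇒ p=114, q=17
i=5: a=1 ⇒ p=161, q=24
(x₁, y₁) = (161, 24);  161² − 45·24² = 1 ✓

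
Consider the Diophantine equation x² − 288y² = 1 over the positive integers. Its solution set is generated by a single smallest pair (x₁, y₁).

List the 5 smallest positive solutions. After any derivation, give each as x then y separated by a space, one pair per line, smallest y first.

√288 → a₀=16, period (1,32); ℓ=2 even so k=1
step 0: (16, 1)  from 16·(1,0) + (0,1)
step 1: (17, 1)  from 1·(16,1) + (1,0)
fundamental: x₁=17, y₁=1  (since 289 − 288·1 = 1)
(17+1√288)^2 = 577 + 34√288
(17+1√288)^3 = 19601 + 1155√288
(17+1√288)^4 = 665857 + 39236√288
(17+1√288)^5 = 22619537 + 1332869√288

17 1
577 34
19601 1155
665857 39236
22619537 1332869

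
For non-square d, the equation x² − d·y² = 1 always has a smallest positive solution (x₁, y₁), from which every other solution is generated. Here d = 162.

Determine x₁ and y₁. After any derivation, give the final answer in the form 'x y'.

√162 → a₀=12, period (1,2,1,2,12,2,1,2,1,24); ℓ=10 even so k=9
i=0: a=12 ⇒ p=12, q=1
…
i=2: a=2 ⇒ p=38, q=3
…
i=5: a=12 ⇒ p=1731, q=136
…
i=8: a=2 ⇒ p=14268, q=1121
i=9: a=1 ⇒ p=19601, q=1540
(x₁, y₁) = (19601, 1540);  19601² − 162·1540² = 1 ✓

19601 1540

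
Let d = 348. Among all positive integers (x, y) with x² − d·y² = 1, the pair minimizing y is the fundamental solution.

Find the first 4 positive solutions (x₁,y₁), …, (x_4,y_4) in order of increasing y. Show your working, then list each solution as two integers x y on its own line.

1567 84
4910977 263256
15391000351 825044220
48235390189057 2585688322224

√348 → a₀=18, period (1,1,1,8,1,1,1,36); ℓ=8 even so k=7
i=0: a=18 ⇒ p=18, q=1
…
i=3: a=1 ⇒ p=56, q=3
i=4: a=8 ⇒ p=485, q=26
i=5: a=1 ⇒ p=541, q=29
i=6: a=1 ⇒ p=1026, q=55
i=7: a=1 ⇒ p=1567, q=84
→ (1567, 84).  Check: 1567²=2455489, 348·84²=2455488, difference 1.
(1567+84√348)^2 = 4910977 + 263256√348
(1567+84√348)^3 = 15391000351 + 825044220√348
(1567+84√348)^4 = 48235390189057 + 2585688322224√348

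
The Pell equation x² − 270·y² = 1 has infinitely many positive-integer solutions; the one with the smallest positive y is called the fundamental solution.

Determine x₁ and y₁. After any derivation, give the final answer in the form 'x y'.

√270 = [16; 2,3,6,3,2,32, …], period ℓ=6 (even) → k=5
k=0  a_k=16  p_k/q_k = 16/1
k=1  a_k=2  p_k/q_k = 33/2
k=2  a_k=3  p_k/q_k = 115/7
k=3  a_k=6  p_k/q_k = 723/44
k=4  a_k=3  p_k/q_k = 2284/139
k=5  a_k=2  p_k/q_k = 5291/322
(x₁, y₁) = (5291, 322);  5291² − 270·322² = 1 ✓

5291 322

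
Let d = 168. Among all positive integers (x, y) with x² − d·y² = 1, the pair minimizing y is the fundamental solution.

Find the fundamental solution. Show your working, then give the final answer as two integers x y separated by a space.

13 1

√168 → a₀=12, period (1,24); ℓ=2 even so k=1
k=0  a_k=12  p_k/q_k = 12/1
k=1  a_k=1  p_k/q_k = 13/1
→ (13, 1).  Check: 13²=169, 168·1²=168, difference 1.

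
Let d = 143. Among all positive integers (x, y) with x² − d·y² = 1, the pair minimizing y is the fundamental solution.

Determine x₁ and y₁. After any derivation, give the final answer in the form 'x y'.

[11; 1,22] for √143; ℓ=2 ⇒ convergent index 1
step 0: (11, 1)  from 11·(1,0) + (0,1)
step 1: (12, 1)  from 1·(11,1) + (1,0)
(x₁, y₁) = (12, 1);  12² − 143·1² = 1 ✓

12 1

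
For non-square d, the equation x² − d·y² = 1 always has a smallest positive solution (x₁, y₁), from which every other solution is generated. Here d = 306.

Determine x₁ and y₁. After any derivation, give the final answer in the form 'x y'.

35 2

√306 = [17; 2,34, …], period ℓ=2 (even) → k=1
k=0  a_k=17  p_k/q_k = 17/1
k=1  a_k=2  p_k/q_k = 35/2
→ (35, 2).  Check: 35²=1225, 306·2²=1224, difference 1.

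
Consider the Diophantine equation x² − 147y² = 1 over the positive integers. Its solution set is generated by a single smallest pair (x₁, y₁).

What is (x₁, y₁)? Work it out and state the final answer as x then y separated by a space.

97 8

√147 → a₀=12, period (8,24); ℓ=2 even so k=1
step 0: (12, 1)  from 12·(1,0) + (0,1)
step 1: (97, 8)  from 8·(12,1) + (1,0)
fundamental: x₁=97, y₁=8  (since 9409 − 147·64 = 1)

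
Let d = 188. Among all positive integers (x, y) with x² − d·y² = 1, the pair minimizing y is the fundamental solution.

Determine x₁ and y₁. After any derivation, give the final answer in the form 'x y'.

4607 336

[13; 1,2,2,6,2,2,1,26] for √188; ℓ=8 ⇒ convergent index 7
a_0=13:  p_0=13·1+0=13,  q_0=13·0+1=1
a_1=1:  p_1=1·13+1=14,  q_1=1·1+0=1
…
a_4=6:  p_4=6·96+41=617,  q_4=6·7+3=45
a_5=2:  p_5=2·617+96=1330,  q_5=2·45+7=97
a_6=2:  p_6=2·1330+617=3277,  q_6=2·97+45=239
a_7=1:  p_7=1·3277+1330=4607,  q_7=1·239+97=336
(x₁, y₁) = (4607, 336);  4607² − 188·336² = 1 ✓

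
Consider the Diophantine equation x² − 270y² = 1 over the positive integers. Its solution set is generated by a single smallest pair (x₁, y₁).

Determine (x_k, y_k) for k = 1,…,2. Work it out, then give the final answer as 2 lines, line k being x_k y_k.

5291 322
55989361 3407404

√270 = [16; 2,3,6,3,2,32, …], period ℓ=6 (even) → k=5
k=0  a_k=16  p_k/q_k = 16/1
…
k=2  a_k=3  p_k/q_k = 115/7
k=3  a_k=6  p_k/q_k = 723/44
k=4  a_k=3  p_k/q_k = 2284/139
k=5  a_k=2  p_k/q_k = 5291/322
fundamental: x₁=5291, y₁=322  (since 27994681 − 270·103684 = 1)
(5291+322√270)^2 = 55989361 + 3407404√270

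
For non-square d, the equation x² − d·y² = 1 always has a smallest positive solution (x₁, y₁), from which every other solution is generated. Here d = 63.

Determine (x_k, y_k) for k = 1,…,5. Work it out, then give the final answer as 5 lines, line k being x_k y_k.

8 1
127 16
2024 255
32257 4064
514088 64769

√63 → a₀=7, period (1,14); ℓ=2 even so k=1
i=0: a=7 ⇒ p=7, q=1
i=1: a=1 ⇒ p=8, q=1
→ (8, 1).  Check: 8²=64, 63·1²=63, difference 1.
n=2: (8,1)∘(8,1) = (8·8+63·1·1, 8·1+1·8) = (127,16)
n=3: (127,16)∘(8,1) = (8·127+63·1·16, 8·16+1·127) = (2024,255)
n=4: (2024,255)∘(8,1) = (8·2024+63·1·255, 8·255+1·2024) = (32257,4064)
n=5: (32257,4064)∘(8,1) = (8·32257+63·1·4064, 8·4064+1·32257) = (514088,64769)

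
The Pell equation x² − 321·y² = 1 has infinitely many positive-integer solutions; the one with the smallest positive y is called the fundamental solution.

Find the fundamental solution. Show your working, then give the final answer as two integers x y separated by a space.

√321 → a₀=17, period (1,10,1,34); ℓ=4 even so k=3
step 0: (17, 1)  from 17·(1,0) + (0,1)
step 1: (18, 1)  from 1·(17,1) + (1,0)
step 2: (197, 11)  from 10·(18,1) + (17,1)
step 3: (215, 12)  from 1·(197,11) + (18,1)
→ (215, 12).  Check: 215²=46225, 321·12²=46224, difference 1.

215 12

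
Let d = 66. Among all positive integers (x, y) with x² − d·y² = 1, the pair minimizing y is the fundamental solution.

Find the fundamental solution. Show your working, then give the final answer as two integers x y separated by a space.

65 8

[8; 8,16] for √66; ℓ=2 ⇒ convergent index 1
k=0  a_k=8  p_k/q_k = 8/1
k=1  a_k=8  p_k/q_k = 65/8
fundamental: x₁=65, y₁=8  (since 4225 − 66·64 = 1)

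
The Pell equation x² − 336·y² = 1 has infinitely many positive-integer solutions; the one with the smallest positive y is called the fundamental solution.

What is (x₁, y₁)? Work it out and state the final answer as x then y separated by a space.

√336 = [18; 3,36, …], period ℓ=2 (even) → k=1
step 0: (18, 1)  from 18·(1,0) + (0,1)
step 1: (55, 3)  from 3·(18,1) + (1,0)
fundamental: x₁=55, y₁=3  (since 3025 − 336·9 = 1)

55 3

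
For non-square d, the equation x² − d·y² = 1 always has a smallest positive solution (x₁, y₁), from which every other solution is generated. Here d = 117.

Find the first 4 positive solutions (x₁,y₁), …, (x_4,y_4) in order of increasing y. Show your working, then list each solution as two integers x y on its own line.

649 60
842401 77880
1093435849 101088180
1419278889601 131212379760

d=117: √d = [10; 1,4,2,4,1,20] (ℓ=6, even), read p_5/q_5
step 0: (10, 1)  from 10·(1,0) + (0,1)
…
step 3: (119, 11)  from 2·(54,5) + (11,1)
step 4: (530, 49)  from 4·(119,11) + (54,5)
step 5: (649, 60)  from 1·(530,49) + (119,11)
fundamental: x₁=649, y₁=60  (since 421201 − 117·3600 = 1)
n=2: (649,60)∘(649,60) = (649·649+117·60·60, 649·60+60·649) = (842401,77880)
n=3: (842401,77880)∘(649,60) = (649·842401+117·60·77880, 649·77880+60·842401) = (1093435849,101088180)
n=4: (1093435849,101088180)∘(649,60) = (649·1093435849+117·60·101088180, 649·101088180+60·1093435849) = (1419278889601,131212379760)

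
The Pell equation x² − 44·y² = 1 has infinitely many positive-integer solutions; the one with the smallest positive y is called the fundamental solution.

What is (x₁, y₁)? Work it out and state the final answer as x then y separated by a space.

√44 → a₀=6, period (1,1,1,2,1,1,1,12); ℓ=8 even so k=7
step 0: (6, 1)  from 6·(1,0) + (0,1)
…
step 2: (13, 2)  from 1·(7,1) + (6,1)
step 3: (20, 3)  from 1·(13,2) + (7,1)
…
step 5: (73, 11)  from 1·(53,8) + (20,3)
step 6: (126, 19)  from 1·(73,11) + (53,8)
step 7: (199, 30)  from 1·(126,19) + (73,11)
(x₁, y₁) = (199, 30);  199² − 44·30² = 1 ✓

199 30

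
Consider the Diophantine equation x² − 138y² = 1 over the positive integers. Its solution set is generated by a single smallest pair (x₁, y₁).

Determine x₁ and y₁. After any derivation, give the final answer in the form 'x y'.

47 4

[11; 1,2,1,22] for √138; ℓ=4 ⇒ convergent index 3
step 0: (11, 1)  from 11·(1,0) + (0,1)
step 1: (12, 1)  from 1·(11,1) + (1,0)
step 2: (35, 3)  from 2·(12,1) + (11,1)
step 3: (47, 4)  from 1·(35,3) + (12,1)
fundamental: x₁=47, y₁=4  (since 2209 − 138·16 = 1)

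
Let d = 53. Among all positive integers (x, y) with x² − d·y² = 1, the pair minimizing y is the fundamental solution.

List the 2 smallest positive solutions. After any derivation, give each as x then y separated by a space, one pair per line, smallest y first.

66249 9100
8777860001 1205731800

√53 → a₀=7, period (3,1,1,3,14); ℓ=5 odd so k=9
a_0=7:  p_0=7·1+0=7,  q_0=7·0+1=1
…
a_3=1:  p_3=1·29+22=51,  q_3=1·4+3=7
a_4=3:  p_4=3·51+29=182,  q_4=3·7+4=25
a_5=14:  p_5=14·182+51=2599,  q_5=14·25+7=357
…
a_7=1:  p_7=1·7979+2599=10578,  q_7=1·1096+357=1453
a_8=1:  p_8=1·10578+7979=18557,  q_8=1·1453+1096=2549
a_9=3:  p_9=3·18557+10578=66249,  q_9=3·2549+1453=9100
(x₁, y₁) = (66249, 9100);  66249² − 53·9100² = 1 ✓
k=2:  x_2 = 66249·66249+53·9100·9100 = 8777860001,  y_2 = 66249·9100+9100·66249 = 1205731800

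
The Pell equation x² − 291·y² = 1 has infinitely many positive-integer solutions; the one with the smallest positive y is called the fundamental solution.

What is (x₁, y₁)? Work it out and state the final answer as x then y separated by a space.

[17; 17,34] for √291; ℓ=2 ⇒ convergent index 1
k=0  a_k=17  p_k/q_k = 17/1
k=1  a_k=17  p_k/q_k = 290/17
(x₁, y₁) = (290, 17);  290² − 291·17² = 1 ✓

290 17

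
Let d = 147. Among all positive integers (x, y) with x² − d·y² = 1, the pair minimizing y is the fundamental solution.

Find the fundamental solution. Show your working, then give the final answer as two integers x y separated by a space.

d=147: √d = [12; 8,24] (ℓ=2, even), read p_1/q_1
k=0  a_k=12  p_k/q_k = 12/1
k=1  a_k=8  p_k/q_k = 97/8
fundamental: x₁=97, y₁=8  (since 9409 − 147·64 = 1)

97 8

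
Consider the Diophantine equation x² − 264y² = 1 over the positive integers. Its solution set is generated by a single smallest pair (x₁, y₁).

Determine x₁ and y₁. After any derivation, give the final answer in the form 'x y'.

65 4

√264 = [16; 4,32, …], period ℓ=2 (even) → k=1
k=0  a_k=16  p_k/q_k = 16/1
k=1  a_k=4  p_k/q_k = 65/4
→ (65, 4).  Check: 65²=4225, 264·4²=4224, difference 1.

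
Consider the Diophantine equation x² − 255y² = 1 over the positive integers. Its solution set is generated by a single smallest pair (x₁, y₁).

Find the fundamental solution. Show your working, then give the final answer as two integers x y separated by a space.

16 1

√255 → a₀=15, period (1,30); ℓ=2 even so k=1
a_0=15:  p_0=15·1+0=15,  q_0=15·0+1=1
a_1=1:  p_1=1·15+1=16,  q_1=1·1+0=1
(x₁, y₁) = (16, 1);  16² − 255·1² = 1 ✓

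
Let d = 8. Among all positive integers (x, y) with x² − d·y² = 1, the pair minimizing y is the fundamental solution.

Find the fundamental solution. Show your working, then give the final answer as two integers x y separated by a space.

3 1

[2; 1,4] for √8; ℓ=2 ⇒ convergent index 1
step 0: (2, 1)  from 2·(1,0) + (0,1)
step 1: (3, 1)  from 1·(2,1) + (1,0)
(x₁, y₁) = (3, 1);  3² − 8·1² = 1 ✓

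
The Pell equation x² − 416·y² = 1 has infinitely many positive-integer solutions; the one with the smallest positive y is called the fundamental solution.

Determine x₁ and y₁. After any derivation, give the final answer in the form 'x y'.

√416 → a₀=20, period (2,1,1,9,1,1,2,40); ℓ=8 even so k=7
i=0: a=20 ⇒ p=20, q=1
i=1: a=2 ⇒ p=41, q=2
i=2: a=1 ⇒ p=61, q=3
i=3: a=1 ⇒ p=102, q=5
i=4: a=9 ⇒ p=979, q=48
i=5: a=1 ⇒ p=1081, q=53
i=6: a=1 ⇒ p=2060, q=101
i=7: a=2 ⇒ p=5201, q=255
→ (5201, 255).  Check: 5201²=27050401, 416·255²=27050400, difference 1.

5201 255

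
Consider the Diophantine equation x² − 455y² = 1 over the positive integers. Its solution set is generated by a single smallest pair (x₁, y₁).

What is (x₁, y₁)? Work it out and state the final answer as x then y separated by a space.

[21; 3,42] for √455; ℓ=2 ⇒ convergent index 1
i=0: a=21 ⇒ p=21, q=1
i=1: a=3 ⇒ p=64, q=3
(x₁, y₁) = (64, 3);  64² − 455·3² = 1 ✓

64 3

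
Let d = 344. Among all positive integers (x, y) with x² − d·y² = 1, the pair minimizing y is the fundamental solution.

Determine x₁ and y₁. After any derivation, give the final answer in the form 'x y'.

10405 561

[18; 1,1,4,1,3,1,4,1,1,36] for √344; ℓ=10 ⇒ convergent index 9
i=0: a=18 ⇒ p=18, q=1
…
i=4: a=1 ⇒ p=204, q=11
…
i=8: a=1 ⇒ p=5694, q=307
i=9: a=1 ⇒ p=10405, q=561
fundamental: x₁=10405, y₁=561  (since 108264025 − 344·314721 = 1)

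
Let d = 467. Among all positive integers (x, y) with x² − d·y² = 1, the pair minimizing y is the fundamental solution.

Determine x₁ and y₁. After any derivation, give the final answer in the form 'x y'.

d=467: √d = [21; 1,1,1,1,3,…,1,1,42] (ℓ=14, even), read p_13/q_13
a_0=21:  p_0=21·1+0=21,  q_0=21·0+1=1
a_1=1:  p_1=1·21+1=22,  q_1=1·1+0=1
…
a_3=1:  p_3=1·43+22=65,  q_3=1·2+1=3
…
a_7=21:  p_7=21·1275+389=27164,  q_7=21·59+18=1257
a_8=3:  p_8=3·27164+1275=82767,  q_8=3·1257+59=3830
a_9=3:  p_9=3·82767+27164=275465,  q_9=3·3830+1257=12747
…
a_12=1:  p_12=1·633697+358232=991929,  q_12=1·29324+16577=45901
a_13=1:  p_13=1·991929+633697=1625626,  q_13=1·45901+29324=75225
→ (1625626, 75225).  Check: 1625626²=2642659891876, 467·75225²=2642659891875, difference 1.

1625626 75225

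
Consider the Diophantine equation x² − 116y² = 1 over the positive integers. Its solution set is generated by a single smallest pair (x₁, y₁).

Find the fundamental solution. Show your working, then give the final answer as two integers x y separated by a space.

[10; 1,3,2,1,4,1,2,3,1,20] for √116; ℓ=10 ⇒ convergent index 9
a_0=10:  p_0=10·1+0=10,  q_0=10·0+1=1
…
a_2=3:  p_2=3·11+10=43,  q_2=3·1+1=4
a_3=2:  p_3=2·43+11=97,  q_3=2·4+1=9
a_4=1:  p_4=1·97+43=140,  q_4=1·9+4=13
a_5=4:  p_5=4·140+97=657,  q_5=4·13+9=61
…
a_7=2:  p_7=2·797+657=2251,  q_7=2·74+61=209
a_8=3:  p_8=3·2251+797=7550,  q_8=3·209+74=701
a_9=1:  p_9=1·7550+2251=9801,  q_9=1·701+209=910
→ (9801, 910).  Check: 9801²=96059601, 116·910²=96059600, difference 1.

9801 910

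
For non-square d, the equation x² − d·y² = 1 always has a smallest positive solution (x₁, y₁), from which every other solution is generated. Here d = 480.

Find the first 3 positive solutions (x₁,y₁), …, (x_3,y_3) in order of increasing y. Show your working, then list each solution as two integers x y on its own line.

241 11
116161 5302
55989361 2555553

√480 = [21; 1,9,1,42, …], period ℓ=4 (even) → k=3
a_0=21:  p_0=21·1+0=21,  q_0=21·0+1=1
…
a_2=9:  p_2=9·22+21=219,  q_2=9·1+1=10
a_3=1:  p_3=1·219+22=241,  q_3=1·10+1=11
fundamental: x₁=241, y₁=11  (since 58081 − 480·121 = 1)
(x_2, y_2) = (241·241 + 480·11·11, 241·11 + 11·241) = (116161, 5302)
(x_3, y_3) = (241·116161 + 480·11·5302, 241·5302 + 11·116161) = (55989361, 2555553)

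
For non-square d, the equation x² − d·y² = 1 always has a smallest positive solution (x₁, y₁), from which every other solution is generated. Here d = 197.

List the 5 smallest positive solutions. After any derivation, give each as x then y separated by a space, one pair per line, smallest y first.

√197 → a₀=14, period (28); ℓ=1 odd so k=1
step 0: (14, 1)  from 14·(1,0) + (0,1)
step 1: (393, 28)  from 28·(14,1) + (1,0)
→ (393, 28).  Check: 393²=154449, 197·28²=154448, difference 1.
n=2: (393,28)∘(393,28) = (393·393+197·28·28, 393·28+28·393) = (308897,22008)
n=3: (308897,22008)∘(393,28) = (393·308897+197·28·22008, 393·22008+28·308897) = (242792649,17298260)
n=4: (242792649,17298260)∘(393,28) = (393·242792649+197·28·17298260, 393·17298260+28·242792649) = (190834713217,13596410352)
n=5: (190834713217,13596410352)∘(393,28) = (393·190834713217+197·28·13596410352, 393·13596410352+28·190834713217) = (149995841795913,10686761238412)

393 28
308897 22008
242792649 17298260
190834713217 13596410352
149995841795913 10686761238412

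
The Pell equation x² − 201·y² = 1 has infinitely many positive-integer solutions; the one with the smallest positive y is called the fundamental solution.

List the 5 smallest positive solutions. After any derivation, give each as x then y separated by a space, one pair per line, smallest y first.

515095 36332
530645718049 37428863080
546665912276384215 38558840456348868
563169756167477608732801 39722931849688611461840
580171851105627091828167877975 40922167162192151801416600732

√201 → a₀=14, period (5,1,1,1,2,…,1,5,28); ℓ=14 even so k=13
k=0  a_k=14  p_k/q_k = 14/1
…
k=4  a_k=1  p_k/q_k = 241/17
k=5  a_k=2  p_k/q_k = 638/45
…
k=8  a_k=1  p_k/q_k = 8549/603
k=9  a_k=2  p_k/q_k = 24768/1747
k=10  a_k=1  p_k/q_k = 33317/2350
…
k=12  a_k=1  p_k/q_k = 91402/6447
k=13  a_k=5  p_k/q_k = 515095/36332
(x₁, y₁) = (515095, 36332);  515095² − 201·36332² = 1 ✓
(515095+36332√201)^2 = 530645718049 + 37428863080√201
(515095+36332√201)^3 = 546665912276384215 + 38558840456348868√201
(515095+36332√201)^4 = 563169756167477608732801 + 39722931849688611461840√201
(515095+36332√201)^5 = 580171851105627091828167877975 + 40922167162192151801416600732√201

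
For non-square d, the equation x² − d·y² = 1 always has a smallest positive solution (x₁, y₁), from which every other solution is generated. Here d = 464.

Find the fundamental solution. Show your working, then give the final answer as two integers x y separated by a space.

[21; 1,1,5,1,1,1,5,1,1,42] for √464; ℓ=10 ⇒ convergent index 9
k=0  a_k=21  p_k/q_k = 21/1
…
k=4  a_k=1  p_k/q_k = 280/13
…
k=8  a_k=1  p_k/q_k = 5299/246
k=9  a_k=1  p_k/q_k = 9801/455
fundamental: x₁=9801, y₁=455  (since 96059601 − 464·207025 = 1)

9801 455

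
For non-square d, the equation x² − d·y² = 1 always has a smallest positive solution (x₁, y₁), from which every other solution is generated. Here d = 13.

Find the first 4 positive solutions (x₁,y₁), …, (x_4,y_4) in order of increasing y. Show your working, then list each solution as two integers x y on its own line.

[3; 1,1,1,1,6] for √13; ℓ=5 ⇒ convergent index 9
i=0: a=3 ⇒ p=3, q=1
i=1: a=1 ⇒ p=4, q=1
i=2: a=1 ⇒ p=7, q=2
i=3: a=1 ⇒ p=11, q=3
i=4: a=1 ⇒ p=18, q=5
…
i=7: a=1 ⇒ p=256, q=71
i=8: a=1 ⇒ p=393, q=109
i=9: a=1 ⇒ p=649, q=180
fundamental: x₁=649, y₁=180  (since 421201 − 13·32400 = 1)
k=2:  x_2 = 649·649+13·180·180 = 842401,  y_2 = 649·180+180·649 = 233640
k=3:  x_3 = 649·842401+13·180·233640 = 1093435849,  y_3 = 649·233640+180·842401 = 303264540
k=4:  x_4 = 649·1093435849+13·180·303264540 = 1419278889601,  y_4 = 649·303264540+180·1093435849 = 393637139280

649 180
842401 233640
1093435849 303264540
1419278889601 393637139280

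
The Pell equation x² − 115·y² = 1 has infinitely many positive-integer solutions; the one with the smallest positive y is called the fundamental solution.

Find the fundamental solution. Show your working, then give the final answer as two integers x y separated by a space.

1126 105

√115 = [10; 1,2,1,1,1,1,1,2,1,20, …], period ℓ=10 (even) → k=9
a_0=10:  p_0=10·1+0=10,  q_0=10·0+1=1
…
a_3=1:  p_3=1·32+11=43,  q_3=1·3+1=4
a_4=1:  p_4=1·43+32=75,  q_4=1·4+3=7
…
a_6=1:  p_6=1·118+75=193,  q_6=1·11+7=18
…
a_8=2:  p_8=2·311+193=815,  q_8=2·29+18=76
a_9=1:  p_9=1·815+311=1126,  q_9=1·76+29=105
→ (1126, 105).  Check: 1126²=1267876, 115·105²=1267875, difference 1.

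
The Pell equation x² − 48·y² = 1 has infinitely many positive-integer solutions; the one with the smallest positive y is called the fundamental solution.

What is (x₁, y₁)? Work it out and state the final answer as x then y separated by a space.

7 1

[6; 1,12] for √48; ℓ=2 ⇒ convergent index 1
step 0: (6, 1)  from 6·(1,0) + (0,1)
step 1: (7, 1)  from 1·(6,1) + (1,0)
fundamental: x₁=7, y₁=1  (since 49 − 48·1 = 1)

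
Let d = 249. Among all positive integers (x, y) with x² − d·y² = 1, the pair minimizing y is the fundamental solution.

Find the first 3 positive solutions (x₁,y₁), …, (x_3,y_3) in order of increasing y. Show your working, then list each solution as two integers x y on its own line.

√249 = [15; 1,3,1,1,5,…,3,1,30, …], period ℓ=16 (even) → k=15
i=0: a=15 ⇒ p=15, q=1
i=1: a=1 ⇒ p=16, q=1
…
i=3: a=1 ⇒ p=79, q=5
i=4: a=1 ⇒ p=142, q=9
…
i=7: a=3 ⇒ p=3582, q=227
i=8: a=10 ⇒ p=36751, q=2329
…
i=11: a=5 ⇒ p=866765, q=54929
…
i=13: a=1 ⇒ p=1884116, q=119401
i=14: a=3 ⇒ p=6669699, q=422675
i=15: a=1 ⇒ p=8553815, q=542076
fundamental: x₁=8553815, y₁=542076  (since 73167751054225 − 249·293846389776 = 1)
(8553815+542076√249)^2 = 146335502108449 + 9273635639880√249
(8553815+542076√249)^3 = 2503453625935556812055 + 158649927281879742324√249

8553815 542076
146335502108449 9273635639880
2503453625935556812055 158649927281879742324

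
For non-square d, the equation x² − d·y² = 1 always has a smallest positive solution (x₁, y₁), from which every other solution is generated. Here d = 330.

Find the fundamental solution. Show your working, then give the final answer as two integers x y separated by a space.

[18; 6,36] for √330; ℓ=2 ⇒ convergent index 1
a_0=18:  p_0=18·1+0=18,  q_0=18·0+1=1
a_1=6:  p_1=6·18+1=109,  q_1=6·1+0=6
fundamental: x₁=109, y₁=6  (since 11881 − 330·36 = 1)

109 6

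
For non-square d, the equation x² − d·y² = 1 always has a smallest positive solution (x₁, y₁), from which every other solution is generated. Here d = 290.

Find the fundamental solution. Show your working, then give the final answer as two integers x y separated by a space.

d=290: √d = [17; 34] (ℓ=1, odd), read p_1/q_1
step 0: (17, 1)  from 17·(1,0) + (0,1)
step 1: (579, 34)  from 34·(17,1) + (1,0)
(x₁, y₁) = (579, 34);  579² − 290·34² = 1 ✓

579 34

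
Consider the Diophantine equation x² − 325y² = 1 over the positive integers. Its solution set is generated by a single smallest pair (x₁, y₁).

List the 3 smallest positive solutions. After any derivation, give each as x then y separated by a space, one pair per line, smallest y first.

√325 → a₀=18, period (36); ℓ=1 odd so k=1
step 0: (18, 1)  from 18·(1,0) + (0,1)
step 1: (649, 36)  from 36·(18,1) + (1,0)
→ (649, 36).  Check: 649²=421201, 325·36²=421200, difference 1.
(x_2, y_2) = (649·649 + 325·36·36, 649·36 + 36·649) = (842401, 46728)
(x_3, y_3) = (649·842401 + 325·36·46728, 649·46728 + 36·842401) = (1093435849, 60652908)

649 36
842401 46728
1093435849 60652908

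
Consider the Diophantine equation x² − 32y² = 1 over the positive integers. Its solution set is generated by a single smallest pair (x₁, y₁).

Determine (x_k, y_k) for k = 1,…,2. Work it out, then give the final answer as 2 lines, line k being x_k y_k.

17 3
577 102

√32 → a₀=5, period (1,1,1,10); ℓ=4 even so k=3
a_0=5:  p_0=5·1+0=5,  q_0=5·0+1=1
a_1=1:  p_1=1·5+1=6,  q_1=1·1+0=1
a_2=1:  p_2=1·6+5=11,  q_2=1·1+1=2
a_3=1:  p_3=1·11+6=17,  q_3=1·2+1=3
→ (17, 3).  Check: 17²=289, 32·3²=288, difference 1.
(x_2, y_2) = (17·17 + 32·3·3, 17·3 + 3·17) = (577, 102)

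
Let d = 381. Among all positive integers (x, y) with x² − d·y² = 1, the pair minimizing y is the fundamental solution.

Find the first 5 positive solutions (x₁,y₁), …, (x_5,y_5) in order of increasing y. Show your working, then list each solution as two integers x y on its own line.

d=381: √d = [19; 1,1,12,1,1,38] (ℓ=6, even), read p_5/q_5
k=0  a_k=19  p_k/q_k = 19/1
k=1  a_k=1  p_k/q_k = 20/1
…
k=3  a_k=12  p_k/q_k = 488/25
k=4  a_k=1  p_k/q_k = 527/27
k=5  a_k=1  p_k/q_k = 1015/52
→ (1015, 52).  Check: 1015²=1030225, 381·52²=1030224, difference 1.
(x_2, y_2) = (1015·1015 + 381·52·52, 1015·52 + 52·1015) = (2060449, 105560)
(x_3, y_3) = (1015·2060449 + 381·52·105560, 1015·105560 + 52·2060449) = (4182710455, 214286748)
(x_4, y_4) = (1015·4182710455 + 381·52·214286748, 1015·214286748 + 52·4182710455) = (8490900163201, 435001992880)
(x_5, y_5) = (1015·8490900163201 + 381·52·435001992880, 1015·435001992880 + 52·8490900163201) = (17236523148587575, 883053831259652)

1015 52
2060449 105560
4182710455 214286748
8490900163201 435001992880
17236523148587575 883053831259652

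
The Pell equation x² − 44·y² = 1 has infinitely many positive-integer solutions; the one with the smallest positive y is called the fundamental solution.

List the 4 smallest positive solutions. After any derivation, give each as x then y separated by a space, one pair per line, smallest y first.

d=44: √d = [6; 1,1,1,2,1,1,1,12] (ℓ=8, even), read p_7/q_7
k=0  a_k=6  p_k/q_k = 6/1
k=1  a_k=1  p_k/q_k = 7/1
…
k=3  a_k=1  p_k/q_k = 20/3
k=4  a_k=2  p_k/q_k = 53/8
…
k=6  a_k=1  p_k/q_k = 126/19
k=7  a_k=1  p_k/q_k = 199/30
fundamental: x₁=199, y₁=30  (since 39601 − 44·900 = 1)
(x_2, y_2) = (199·199 + 44·30·30, 199·30 + 30·199) = (79201, 11940)
(x_3, y_3) = (199·79201 + 44·30·11940, 199·11940 + 30·79201) = (31521799, 4752090)
(x_4, y_4) = (199·31521799 + 44·30·4752090, 199·4752090 + 30·31521799) = (12545596801, 1891319880)

199 30
79201 11940
31521799 4752090
12545596801 1891319880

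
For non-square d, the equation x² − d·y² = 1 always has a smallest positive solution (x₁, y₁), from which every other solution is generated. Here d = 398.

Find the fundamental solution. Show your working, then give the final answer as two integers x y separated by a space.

399 20

√398 → a₀=19, period (1,18,1,38); ℓ=4 even so k=3
a_0=19:  p_0=19·1+0=19,  q_0=19·0+1=1
…
a_2=18:  p_2=18·20+19=379,  q_2=18·1+1=19
a_3=1:  p_3=1·379+20=399,  q_3=1·19+1=20
→ (399, 20).  Check: 399²=159201, 398·20²=159200, difference 1.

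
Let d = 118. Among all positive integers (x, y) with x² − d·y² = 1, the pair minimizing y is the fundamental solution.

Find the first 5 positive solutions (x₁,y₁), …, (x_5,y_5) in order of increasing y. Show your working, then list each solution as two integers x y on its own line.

[10; 1,6,3,2,10,2,3,6,1,20] for √118; ℓ=10 ⇒ convergent index 9
i=0: a=10 ⇒ p=10, q=1
i=1: a=1 ⇒ p=11, q=1
…
i=4: a=2 ⇒ p=554, q=51
…
i=7: a=3 ⇒ p=42115, q=3877
i=8: a=6 ⇒ p=264802, q=24377
i=9: a=1 ⇒ p=306917, q=28254
(x₁, y₁) = (306917, 28254);  306917² − 118·28254² = 1 ✓
n=2: (306917,28254)∘(306917,28254) = (306917·306917+118·28254·28254, 306917·28254+28254·306917) = (188396089777,17343265836)
n=3: (188396089777,17343265836)∘(306917,28254) = (306917·188396089777+118·28254·17343265836, 306917·17343265836+28254·188396089777) = (115643925371868101,10645886241146970)
n=4: (115643925371868101,10645886241146970)∘(306917,28254) = (306917·115643925371868101+118·28254·10645886241146970, 306917·10645886241146970+28254·115643925371868101) = (70986173286526887819457,6534806934930865917144)
n=5: (70986173286526887819457,6534806934930865917144)∘(306917,28254) = (306917·70986173286526887819457+118·28254·6534806934930865917144, 306917·6534806934930865917144+28254·70986173286526887819457) = (43573726693046301732396700037,4011286680085707263143023126)

306917 28254
188396089777 17343265836
115643925371868101 10645886241146970
70986173286526887819457 6534806934930865917144
43573726693046301732396700037 4011286680085707263143023126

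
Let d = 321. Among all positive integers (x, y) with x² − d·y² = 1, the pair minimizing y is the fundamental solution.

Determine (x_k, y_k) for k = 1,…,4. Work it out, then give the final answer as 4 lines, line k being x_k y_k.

215 12
92449 5160
39752855 2218788
17093635201 954073680

[17; 1,10,1,34] for √321; ℓ=4 ⇒ convergent index 3
i=0: a=17 ⇒ p=17, q=1
…
i=2: a=10 ⇒ p=197, q=11
i=3: a=1 ⇒ p=215, q=12
(x₁, y₁) = (215, 12);  215² − 321·12² = 1 ✓
(215+12√321)^2 = 92449 + 5160√321
(215+12√321)^3 = 39752855 + 2218788√321
(215+12√321)^4 = 17093635201 + 954073680√321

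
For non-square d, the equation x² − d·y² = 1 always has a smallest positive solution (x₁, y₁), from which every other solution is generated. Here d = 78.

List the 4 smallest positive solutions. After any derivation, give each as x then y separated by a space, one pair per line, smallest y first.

d=78: √d = [8; 1,4,1,16] (ℓ=4, even), read p_3/q_3
k=0  a_k=8  p_k/q_k = 8/1
…
k=2  a_k=4  p_k/q_k = 44/5
k=3  a_k=1  p_k/q_k = 53/6
→ (53, 6).  Check: 53²=2809, 78·6²=2808, difference 1.
n=2: (53,6)∘(53,6) = (53·53+78·6·6, 53·6+6·53) = (5617,636)
n=3: (5617,636)∘(53,6) = (53·5617+78·6·636, 53·636+6·5617) = (595349,67410)
n=4: (595349,67410)∘(53,6) = (53·595349+78·6·67410, 53·67410+6·595349) = (63101377,7144824)

53 6
5617 636
595349 67410
63101377 7144824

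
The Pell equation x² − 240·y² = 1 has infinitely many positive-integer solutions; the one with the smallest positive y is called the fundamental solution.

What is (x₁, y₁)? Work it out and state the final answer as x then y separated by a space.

√240 = [15; 2,30, …], period ℓ=2 (even) → k=1
k=0  a_k=15  p_k/q_k = 15/1
k=1  a_k=2  p_k/q_k = 31/2
(x₁, y₁) = (31, 2);  31² − 240·2² = 1 ✓

31 2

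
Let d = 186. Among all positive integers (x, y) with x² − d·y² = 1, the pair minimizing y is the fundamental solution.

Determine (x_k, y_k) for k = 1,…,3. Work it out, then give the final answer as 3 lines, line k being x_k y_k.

7501 550
112530001 8251100
1688175067501 123783001650

√186 → a₀=13, period (1,1,1,3,4,3,1,1,1,26); ℓ=10 even so k=9
step 0: (13, 1)  from 13·(1,0) + (0,1)
step 1: (14, 1)  from 1·(13,1) + (1,0)
step 2: (27, 2)  from 1·(14,1) + (13,1)
…
step 6: (2073, 152)  from 3·(641,47) + (150,11)
step 7: (2714, 199)  from 1·(2073,152) + (641,47)
step 8: (4787, 351)  from 1·(2714,199) + (2073,152)
step 9: (7501, 550)  from 1·(4787,351) + (2714,199)
fundamental: x₁=7501, y₁=550  (since 56265001 − 186·302500 = 1)
k=2:  x_2 = 7501·7501+186·550·550 = 112530001,  y_2 = 7501·550+550·7501 = 8251100
k=3:  x_3 = 7501·112530001+186·550·8251100 = 1688175067501,  y_3 = 7501·8251100+550·112530001 = 123783001650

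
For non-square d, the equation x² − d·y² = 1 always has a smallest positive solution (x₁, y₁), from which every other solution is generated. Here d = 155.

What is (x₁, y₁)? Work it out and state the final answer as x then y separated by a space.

249 20

[12; 2,4,2,24] for √155; ℓ=4 ⇒ convergent index 3
i=0: a=12 ⇒ p=12, q=1
i=1: a=2 ⇒ p=25, q=2
i=2: a=4 ⇒ p=112, q=9
i=3: a=2 ⇒ p=249, q=20
(x₁, y₁) = (249, 20);  249² − 155·20² = 1 ✓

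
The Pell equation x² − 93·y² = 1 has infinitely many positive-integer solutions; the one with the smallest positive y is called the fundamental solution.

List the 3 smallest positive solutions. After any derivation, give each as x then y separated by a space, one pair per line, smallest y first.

12151 1260
295293601 30620520
7176225079351 744139875780

d=93: √d = [9; 1,1,1,4,6,4,1,1,1,18] (ℓ=10, even), read p_9/q_9
step 0: (9, 1)  from 9·(1,0) + (0,1)
step 1: (10, 1)  from 1·(9,1) + (1,0)
…
step 4: (135, 14)  from 4·(29,3) + (19,2)
step 5: (839, 87)  from 6·(135,14) + (29,3)
…
step 7: (4330, 449)  from 1·(3491,362) + (839,87)
step 8: (7821, 811)  from 1·(4330,449) + (3491,362)
step 9: (12151, 1260)  from 1·(7821,811) + (4330,449)
(x₁, y₁) = (12151, 1260);  12151² − 93·1260² = 1 ✓
k=2:  x_2 = 12151·12151+93·1260·1260 = 295293601,  y_2 = 12151·1260+1260·12151 = 30620520
k=3:  x_3 = 12151·295293601+93·1260·30620520 = 7176225079351,  y_3 = 12151·30620520+1260·295293601 = 744139875780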